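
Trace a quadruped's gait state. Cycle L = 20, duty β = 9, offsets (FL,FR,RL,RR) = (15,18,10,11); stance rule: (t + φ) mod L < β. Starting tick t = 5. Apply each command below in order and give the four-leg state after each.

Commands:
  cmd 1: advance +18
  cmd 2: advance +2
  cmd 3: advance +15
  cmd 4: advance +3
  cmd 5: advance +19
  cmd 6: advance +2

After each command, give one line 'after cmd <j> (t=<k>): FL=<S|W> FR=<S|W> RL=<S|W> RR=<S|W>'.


after cmd 1 (t=23): FL=W FR=S RL=W RR=W
after cmd 2 (t=25): FL=S FR=S RL=W RR=W
after cmd 3 (t=40): FL=W FR=W RL=W RR=W
after cmd 4 (t=43): FL=W FR=S RL=W RR=W
after cmd 5 (t=62): FL=W FR=S RL=W RR=W
after cmd 6 (t=64): FL=W FR=S RL=W RR=W

start t=5: FL=S FR=S RL=W RR=W
cmd 1: advance +18 → t=23, phase=(18,1,13,14) → FL=W FR=S RL=W RR=W
cmd 2: advance +2 → t=25, phase=(0,3,15,16) → FL=S FR=S RL=W RR=W
cmd 3: advance +15 → t=40, phase=(15,18,10,11) → FL=W FR=W RL=W RR=W
cmd 4: advance +3 → t=43, phase=(18,1,13,14) → FL=W FR=S RL=W RR=W
cmd 5: advance +19 → t=62, phase=(17,0,12,13) → FL=W FR=S RL=W RR=W
cmd 6: advance +2 → t=64, phase=(19,2,14,15) → FL=W FR=S RL=W RR=W


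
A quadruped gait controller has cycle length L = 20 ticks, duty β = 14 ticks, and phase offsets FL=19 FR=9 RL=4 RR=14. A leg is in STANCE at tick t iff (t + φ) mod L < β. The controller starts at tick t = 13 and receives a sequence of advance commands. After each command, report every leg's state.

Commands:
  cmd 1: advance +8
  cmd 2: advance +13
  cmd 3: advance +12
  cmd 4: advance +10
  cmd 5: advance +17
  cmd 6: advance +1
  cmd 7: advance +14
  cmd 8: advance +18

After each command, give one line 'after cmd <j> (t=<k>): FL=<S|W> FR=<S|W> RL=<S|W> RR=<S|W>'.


after cmd 1 (t=21): FL=S FR=S RL=S RR=W
after cmd 2 (t=34): FL=S FR=S RL=W RR=S
after cmd 3 (t=46): FL=S FR=W RL=S RR=S
after cmd 4 (t=56): FL=W FR=S RL=S RR=S
after cmd 5 (t=73): FL=S FR=S RL=W RR=S
after cmd 6 (t=74): FL=S FR=S RL=W RR=S
after cmd 7 (t=88): FL=S FR=W RL=S RR=S
after cmd 8 (t=106): FL=S FR=W RL=S RR=S

start t=13: FL=S FR=S RL=W RR=S
cmd 1: advance +8 → t=21, phase=(0,10,5,15) → FL=S FR=S RL=S RR=W
cmd 2: advance +13 → t=34, phase=(13,3,18,8) → FL=S FR=S RL=W RR=S
cmd 3: advance +12 → t=46, phase=(5,15,10,0) → FL=S FR=W RL=S RR=S
cmd 4: advance +10 → t=56, phase=(15,5,0,10) → FL=W FR=S RL=S RR=S
cmd 5: advance +17 → t=73, phase=(12,2,17,7) → FL=S FR=S RL=W RR=S
cmd 6: advance +1 → t=74, phase=(13,3,18,8) → FL=S FR=S RL=W RR=S
cmd 7: advance +14 → t=88, phase=(7,17,12,2) → FL=S FR=W RL=S RR=S
cmd 8: advance +18 → t=106, phase=(5,15,10,0) → FL=S FR=W RL=S RR=S


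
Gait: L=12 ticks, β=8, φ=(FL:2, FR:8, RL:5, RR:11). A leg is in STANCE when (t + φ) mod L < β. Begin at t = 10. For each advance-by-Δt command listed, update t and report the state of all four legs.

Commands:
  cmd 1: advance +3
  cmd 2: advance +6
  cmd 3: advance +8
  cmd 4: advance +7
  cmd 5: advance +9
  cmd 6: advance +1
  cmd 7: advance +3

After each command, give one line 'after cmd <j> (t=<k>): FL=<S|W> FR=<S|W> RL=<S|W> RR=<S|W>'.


start t=10: FL=S FR=S RL=S RR=W
cmd 1: advance +3 → t=13, phase=(3,9,6,0) → FL=S FR=W RL=S RR=S
cmd 2: advance +6 → t=19, phase=(9,3,0,6) → FL=W FR=S RL=S RR=S
cmd 3: advance +8 → t=27, phase=(5,11,8,2) → FL=S FR=W RL=W RR=S
cmd 4: advance +7 → t=34, phase=(0,6,3,9) → FL=S FR=S RL=S RR=W
cmd 5: advance +9 → t=43, phase=(9,3,0,6) → FL=W FR=S RL=S RR=S
cmd 6: advance +1 → t=44, phase=(10,4,1,7) → FL=W FR=S RL=S RR=S
cmd 7: advance +3 → t=47, phase=(1,7,4,10) → FL=S FR=S RL=S RR=W

after cmd 1 (t=13): FL=S FR=W RL=S RR=S
after cmd 2 (t=19): FL=W FR=S RL=S RR=S
after cmd 3 (t=27): FL=S FR=W RL=W RR=S
after cmd 4 (t=34): FL=S FR=S RL=S RR=W
after cmd 5 (t=43): FL=W FR=S RL=S RR=S
after cmd 6 (t=44): FL=W FR=S RL=S RR=S
after cmd 7 (t=47): FL=S FR=S RL=S RR=W


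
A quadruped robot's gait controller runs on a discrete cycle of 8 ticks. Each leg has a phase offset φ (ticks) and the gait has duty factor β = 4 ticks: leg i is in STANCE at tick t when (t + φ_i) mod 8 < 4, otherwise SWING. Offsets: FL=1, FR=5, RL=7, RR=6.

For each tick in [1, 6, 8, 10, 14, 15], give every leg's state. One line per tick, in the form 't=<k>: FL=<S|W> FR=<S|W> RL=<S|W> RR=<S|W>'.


t=1: FL=S FR=W RL=S RR=W
t=6: FL=W FR=S RL=W RR=W
t=8: FL=S FR=W RL=W RR=W
t=10: FL=S FR=W RL=S RR=S
t=14: FL=W FR=S RL=W RR=W
t=15: FL=S FR=W RL=W RR=W

t=1: phase=(2,6,0,7) vs β=4 → FL=S FR=W RL=S RR=W
t=6: phase=(7,3,5,4) vs β=4 → FL=W FR=S RL=W RR=W
t=8: phase=(1,5,7,6) vs β=4 → FL=S FR=W RL=W RR=W
t=10: phase=(3,7,1,0) vs β=4 → FL=S FR=W RL=S RR=S
t=14: phase=(7,3,5,4) vs β=4 → FL=W FR=S RL=W RR=W
t=15: phase=(0,4,6,5) vs β=4 → FL=S FR=W RL=W RR=W


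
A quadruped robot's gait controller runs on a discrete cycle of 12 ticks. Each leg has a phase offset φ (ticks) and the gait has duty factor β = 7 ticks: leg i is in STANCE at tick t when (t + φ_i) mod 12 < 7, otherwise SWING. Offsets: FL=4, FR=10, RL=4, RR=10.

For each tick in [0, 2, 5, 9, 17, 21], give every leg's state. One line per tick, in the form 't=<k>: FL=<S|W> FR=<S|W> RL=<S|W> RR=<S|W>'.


t=0: FL=S FR=W RL=S RR=W
t=2: FL=S FR=S RL=S RR=S
t=5: FL=W FR=S RL=W RR=S
t=9: FL=S FR=W RL=S RR=W
t=17: FL=W FR=S RL=W RR=S
t=21: FL=S FR=W RL=S RR=W

t=0: phase=(4,10,4,10) vs β=7 → FL=S FR=W RL=S RR=W
t=2: phase=(6,0,6,0) vs β=7 → FL=S FR=S RL=S RR=S
t=5: phase=(9,3,9,3) vs β=7 → FL=W FR=S RL=W RR=S
t=9: phase=(1,7,1,7) vs β=7 → FL=S FR=W RL=S RR=W
t=17: phase=(9,3,9,3) vs β=7 → FL=W FR=S RL=W RR=S
t=21: phase=(1,7,1,7) vs β=7 → FL=S FR=W RL=S RR=W


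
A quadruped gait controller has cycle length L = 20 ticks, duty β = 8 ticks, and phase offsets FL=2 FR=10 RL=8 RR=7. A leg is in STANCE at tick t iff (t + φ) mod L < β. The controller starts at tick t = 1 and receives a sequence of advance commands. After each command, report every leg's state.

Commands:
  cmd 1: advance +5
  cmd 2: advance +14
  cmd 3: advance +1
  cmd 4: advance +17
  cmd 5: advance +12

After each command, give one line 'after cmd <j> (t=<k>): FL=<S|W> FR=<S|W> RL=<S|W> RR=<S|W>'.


start t=1: FL=S FR=W RL=W RR=W
cmd 1: advance +5 → t=6, phase=(8,16,14,13) → FL=W FR=W RL=W RR=W
cmd 2: advance +14 → t=20, phase=(2,10,8,7) → FL=S FR=W RL=W RR=S
cmd 3: advance +1 → t=21, phase=(3,11,9,8) → FL=S FR=W RL=W RR=W
cmd 4: advance +17 → t=38, phase=(0,8,6,5) → FL=S FR=W RL=S RR=S
cmd 5: advance +12 → t=50, phase=(12,0,18,17) → FL=W FR=S RL=W RR=W

after cmd 1 (t=6): FL=W FR=W RL=W RR=W
after cmd 2 (t=20): FL=S FR=W RL=W RR=S
after cmd 3 (t=21): FL=S FR=W RL=W RR=W
after cmd 4 (t=38): FL=S FR=W RL=S RR=S
after cmd 5 (t=50): FL=W FR=S RL=W RR=W


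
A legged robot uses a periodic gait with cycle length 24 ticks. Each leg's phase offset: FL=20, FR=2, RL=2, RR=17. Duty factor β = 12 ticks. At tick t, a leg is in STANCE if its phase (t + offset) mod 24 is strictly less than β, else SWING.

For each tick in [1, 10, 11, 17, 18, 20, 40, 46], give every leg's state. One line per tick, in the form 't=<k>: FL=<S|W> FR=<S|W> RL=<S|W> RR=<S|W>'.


t=1: FL=W FR=S RL=S RR=W
t=10: FL=S FR=W RL=W RR=S
t=11: FL=S FR=W RL=W RR=S
t=17: FL=W FR=W RL=W RR=S
t=18: FL=W FR=W RL=W RR=S
t=20: FL=W FR=W RL=W RR=W
t=40: FL=W FR=W RL=W RR=S
t=46: FL=W FR=S RL=S RR=W

t=1: phase=(21,3,3,18) vs β=12 → FL=W FR=S RL=S RR=W
t=10: phase=(6,12,12,3) vs β=12 → FL=S FR=W RL=W RR=S
t=11: phase=(7,13,13,4) vs β=12 → FL=S FR=W RL=W RR=S
t=17: phase=(13,19,19,10) vs β=12 → FL=W FR=W RL=W RR=S
t=18: phase=(14,20,20,11) vs β=12 → FL=W FR=W RL=W RR=S
t=20: phase=(16,22,22,13) vs β=12 → FL=W FR=W RL=W RR=W
t=40: phase=(12,18,18,9) vs β=12 → FL=W FR=W RL=W RR=S
t=46: phase=(18,0,0,15) vs β=12 → FL=W FR=S RL=S RR=W


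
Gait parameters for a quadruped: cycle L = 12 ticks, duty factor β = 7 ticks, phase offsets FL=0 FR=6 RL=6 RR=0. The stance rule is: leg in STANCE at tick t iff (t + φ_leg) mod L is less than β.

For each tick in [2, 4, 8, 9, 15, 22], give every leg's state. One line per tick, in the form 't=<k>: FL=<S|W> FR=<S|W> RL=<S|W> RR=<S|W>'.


t=2: phase=(2,8,8,2) vs β=7 → FL=S FR=W RL=W RR=S
t=4: phase=(4,10,10,4) vs β=7 → FL=S FR=W RL=W RR=S
t=8: phase=(8,2,2,8) vs β=7 → FL=W FR=S RL=S RR=W
t=9: phase=(9,3,3,9) vs β=7 → FL=W FR=S RL=S RR=W
t=15: phase=(3,9,9,3) vs β=7 → FL=S FR=W RL=W RR=S
t=22: phase=(10,4,4,10) vs β=7 → FL=W FR=S RL=S RR=W

t=2: FL=S FR=W RL=W RR=S
t=4: FL=S FR=W RL=W RR=S
t=8: FL=W FR=S RL=S RR=W
t=9: FL=W FR=S RL=S RR=W
t=15: FL=S FR=W RL=W RR=S
t=22: FL=W FR=S RL=S RR=W


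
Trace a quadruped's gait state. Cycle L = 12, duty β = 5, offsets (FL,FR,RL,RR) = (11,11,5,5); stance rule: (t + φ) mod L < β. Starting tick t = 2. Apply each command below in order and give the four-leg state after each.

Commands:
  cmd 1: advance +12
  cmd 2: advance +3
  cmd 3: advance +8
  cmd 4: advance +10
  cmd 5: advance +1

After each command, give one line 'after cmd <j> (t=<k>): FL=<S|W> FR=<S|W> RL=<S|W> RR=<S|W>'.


start t=2: FL=S FR=S RL=W RR=W
cmd 1: advance +12 → t=14, phase=(1,1,7,7) → FL=S FR=S RL=W RR=W
cmd 2: advance +3 → t=17, phase=(4,4,10,10) → FL=S FR=S RL=W RR=W
cmd 3: advance +8 → t=25, phase=(0,0,6,6) → FL=S FR=S RL=W RR=W
cmd 4: advance +10 → t=35, phase=(10,10,4,4) → FL=W FR=W RL=S RR=S
cmd 5: advance +1 → t=36, phase=(11,11,5,5) → FL=W FR=W RL=W RR=W

after cmd 1 (t=14): FL=S FR=S RL=W RR=W
after cmd 2 (t=17): FL=S FR=S RL=W RR=W
after cmd 3 (t=25): FL=S FR=S RL=W RR=W
after cmd 4 (t=35): FL=W FR=W RL=S RR=S
after cmd 5 (t=36): FL=W FR=W RL=W RR=W


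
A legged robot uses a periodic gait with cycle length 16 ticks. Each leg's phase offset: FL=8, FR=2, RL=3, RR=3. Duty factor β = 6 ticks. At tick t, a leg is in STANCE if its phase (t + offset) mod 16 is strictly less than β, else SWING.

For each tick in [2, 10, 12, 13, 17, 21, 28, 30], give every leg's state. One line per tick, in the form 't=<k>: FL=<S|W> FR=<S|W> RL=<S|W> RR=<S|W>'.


t=2: FL=W FR=S RL=S RR=S
t=10: FL=S FR=W RL=W RR=W
t=12: FL=S FR=W RL=W RR=W
t=13: FL=S FR=W RL=S RR=S
t=17: FL=W FR=S RL=S RR=S
t=21: FL=W FR=W RL=W RR=W
t=28: FL=S FR=W RL=W RR=W
t=30: FL=W FR=S RL=S RR=S

t=2: phase=(10,4,5,5) vs β=6 → FL=W FR=S RL=S RR=S
t=10: phase=(2,12,13,13) vs β=6 → FL=S FR=W RL=W RR=W
t=12: phase=(4,14,15,15) vs β=6 → FL=S FR=W RL=W RR=W
t=13: phase=(5,15,0,0) vs β=6 → FL=S FR=W RL=S RR=S
t=17: phase=(9,3,4,4) vs β=6 → FL=W FR=S RL=S RR=S
t=21: phase=(13,7,8,8) vs β=6 → FL=W FR=W RL=W RR=W
t=28: phase=(4,14,15,15) vs β=6 → FL=S FR=W RL=W RR=W
t=30: phase=(6,0,1,1) vs β=6 → FL=W FR=S RL=S RR=S


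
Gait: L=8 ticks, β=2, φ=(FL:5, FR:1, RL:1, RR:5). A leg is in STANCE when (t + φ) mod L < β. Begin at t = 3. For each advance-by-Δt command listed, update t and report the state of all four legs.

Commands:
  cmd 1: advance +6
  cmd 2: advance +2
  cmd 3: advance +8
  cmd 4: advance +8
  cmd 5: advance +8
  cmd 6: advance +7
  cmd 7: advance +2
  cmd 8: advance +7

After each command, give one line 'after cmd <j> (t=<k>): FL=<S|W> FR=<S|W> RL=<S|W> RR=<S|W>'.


start t=3: FL=S FR=W RL=W RR=S
cmd 1: advance +6 → t=9, phase=(6,2,2,6) → FL=W FR=W RL=W RR=W
cmd 2: advance +2 → t=11, phase=(0,4,4,0) → FL=S FR=W RL=W RR=S
cmd 3: advance +8 → t=19, phase=(0,4,4,0) → FL=S FR=W RL=W RR=S
cmd 4: advance +8 → t=27, phase=(0,4,4,0) → FL=S FR=W RL=W RR=S
cmd 5: advance +8 → t=35, phase=(0,4,4,0) → FL=S FR=W RL=W RR=S
cmd 6: advance +7 → t=42, phase=(7,3,3,7) → FL=W FR=W RL=W RR=W
cmd 7: advance +2 → t=44, phase=(1,5,5,1) → FL=S FR=W RL=W RR=S
cmd 8: advance +7 → t=51, phase=(0,4,4,0) → FL=S FR=W RL=W RR=S

after cmd 1 (t=9): FL=W FR=W RL=W RR=W
after cmd 2 (t=11): FL=S FR=W RL=W RR=S
after cmd 3 (t=19): FL=S FR=W RL=W RR=S
after cmd 4 (t=27): FL=S FR=W RL=W RR=S
after cmd 5 (t=35): FL=S FR=W RL=W RR=S
after cmd 6 (t=42): FL=W FR=W RL=W RR=W
after cmd 7 (t=44): FL=S FR=W RL=W RR=S
after cmd 8 (t=51): FL=S FR=W RL=W RR=S


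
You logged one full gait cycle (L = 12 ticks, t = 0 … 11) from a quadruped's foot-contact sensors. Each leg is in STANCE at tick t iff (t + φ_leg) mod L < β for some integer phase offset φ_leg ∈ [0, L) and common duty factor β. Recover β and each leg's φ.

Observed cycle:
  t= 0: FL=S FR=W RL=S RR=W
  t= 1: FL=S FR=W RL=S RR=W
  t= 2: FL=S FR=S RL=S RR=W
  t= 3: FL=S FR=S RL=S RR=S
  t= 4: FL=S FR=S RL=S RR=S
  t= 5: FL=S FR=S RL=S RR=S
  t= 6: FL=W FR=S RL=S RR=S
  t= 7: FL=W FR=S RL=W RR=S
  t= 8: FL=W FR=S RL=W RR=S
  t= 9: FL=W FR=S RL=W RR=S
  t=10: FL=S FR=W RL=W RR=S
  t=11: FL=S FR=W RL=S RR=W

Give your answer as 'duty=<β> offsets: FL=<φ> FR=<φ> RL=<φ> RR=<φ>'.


duty β = stance ticks per leg = 8
FL: stance ticks = 8; W→S at t=10 → φ=2
FR: stance ticks = 8; W→S at t=2 → φ=10
RL: stance ticks = 8; W→S at t=11 → φ=1
RR: stance ticks = 8; W→S at t=3 → φ=9

duty=8 offsets: FL=2 FR=10 RL=1 RR=9


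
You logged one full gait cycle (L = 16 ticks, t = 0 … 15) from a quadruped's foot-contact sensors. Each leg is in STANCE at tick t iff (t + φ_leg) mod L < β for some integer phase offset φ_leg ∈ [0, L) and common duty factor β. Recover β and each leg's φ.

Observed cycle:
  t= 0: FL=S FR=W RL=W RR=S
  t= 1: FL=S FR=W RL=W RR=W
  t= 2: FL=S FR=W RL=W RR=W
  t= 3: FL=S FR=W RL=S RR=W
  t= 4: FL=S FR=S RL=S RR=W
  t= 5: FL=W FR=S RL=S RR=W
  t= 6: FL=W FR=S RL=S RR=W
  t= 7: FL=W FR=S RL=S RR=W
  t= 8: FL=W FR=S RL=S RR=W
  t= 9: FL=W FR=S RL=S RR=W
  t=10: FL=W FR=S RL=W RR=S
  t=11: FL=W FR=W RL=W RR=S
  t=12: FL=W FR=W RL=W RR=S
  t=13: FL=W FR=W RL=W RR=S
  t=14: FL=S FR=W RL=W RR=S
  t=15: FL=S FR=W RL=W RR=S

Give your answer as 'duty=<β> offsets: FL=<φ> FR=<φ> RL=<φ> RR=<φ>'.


duty β = stance ticks per leg = 7
FL: stance ticks = 7; W→S at t=14 → φ=2
FR: stance ticks = 7; W→S at t=4 → φ=12
RL: stance ticks = 7; W→S at t=3 → φ=13
RR: stance ticks = 7; W→S at t=10 → φ=6

duty=7 offsets: FL=2 FR=12 RL=13 RR=6


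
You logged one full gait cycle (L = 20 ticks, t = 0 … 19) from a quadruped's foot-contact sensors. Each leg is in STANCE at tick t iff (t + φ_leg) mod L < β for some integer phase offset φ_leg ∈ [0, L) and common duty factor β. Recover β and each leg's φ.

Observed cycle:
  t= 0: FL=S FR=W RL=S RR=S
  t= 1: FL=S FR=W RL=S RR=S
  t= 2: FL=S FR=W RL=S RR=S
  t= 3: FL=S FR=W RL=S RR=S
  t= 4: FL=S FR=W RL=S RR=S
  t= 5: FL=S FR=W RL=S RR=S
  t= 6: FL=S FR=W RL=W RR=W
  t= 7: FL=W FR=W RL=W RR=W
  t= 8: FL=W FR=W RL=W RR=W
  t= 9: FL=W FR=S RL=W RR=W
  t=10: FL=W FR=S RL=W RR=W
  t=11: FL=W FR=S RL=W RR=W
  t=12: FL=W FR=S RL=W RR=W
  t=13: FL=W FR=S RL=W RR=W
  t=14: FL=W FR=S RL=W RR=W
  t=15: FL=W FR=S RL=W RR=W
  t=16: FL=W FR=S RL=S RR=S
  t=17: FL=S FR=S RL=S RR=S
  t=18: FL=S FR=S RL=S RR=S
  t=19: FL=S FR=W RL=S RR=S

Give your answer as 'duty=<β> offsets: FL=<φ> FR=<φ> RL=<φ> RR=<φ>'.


duty β = stance ticks per leg = 10
FL: stance ticks = 10; W→S at t=17 → φ=3
FR: stance ticks = 10; W→S at t=9 → φ=11
RL: stance ticks = 10; W→S at t=16 → φ=4
RR: stance ticks = 10; W→S at t=16 → φ=4

duty=10 offsets: FL=3 FR=11 RL=4 RR=4


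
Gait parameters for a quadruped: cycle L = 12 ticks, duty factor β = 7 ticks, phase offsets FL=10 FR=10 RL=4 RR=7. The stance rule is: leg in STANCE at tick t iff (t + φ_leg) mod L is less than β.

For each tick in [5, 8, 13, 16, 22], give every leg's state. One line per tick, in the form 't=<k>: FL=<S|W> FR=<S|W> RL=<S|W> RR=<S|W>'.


t=5: phase=(3,3,9,0) vs β=7 → FL=S FR=S RL=W RR=S
t=8: phase=(6,6,0,3) vs β=7 → FL=S FR=S RL=S RR=S
t=13: phase=(11,11,5,8) vs β=7 → FL=W FR=W RL=S RR=W
t=16: phase=(2,2,8,11) vs β=7 → FL=S FR=S RL=W RR=W
t=22: phase=(8,8,2,5) vs β=7 → FL=W FR=W RL=S RR=S

t=5: FL=S FR=S RL=W RR=S
t=8: FL=S FR=S RL=S RR=S
t=13: FL=W FR=W RL=S RR=W
t=16: FL=S FR=S RL=W RR=W
t=22: FL=W FR=W RL=S RR=S


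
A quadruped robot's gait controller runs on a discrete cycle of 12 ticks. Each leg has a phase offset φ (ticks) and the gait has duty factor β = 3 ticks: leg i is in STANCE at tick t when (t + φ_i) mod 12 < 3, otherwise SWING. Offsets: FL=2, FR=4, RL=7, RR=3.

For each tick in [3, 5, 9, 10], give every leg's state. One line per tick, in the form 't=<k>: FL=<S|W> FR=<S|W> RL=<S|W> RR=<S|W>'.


t=3: FL=W FR=W RL=W RR=W
t=5: FL=W FR=W RL=S RR=W
t=9: FL=W FR=S RL=W RR=S
t=10: FL=S FR=S RL=W RR=S

t=3: phase=(5,7,10,6) vs β=3 → FL=W FR=W RL=W RR=W
t=5: phase=(7,9,0,8) vs β=3 → FL=W FR=W RL=S RR=W
t=9: phase=(11,1,4,0) vs β=3 → FL=W FR=S RL=W RR=S
t=10: phase=(0,2,5,1) vs β=3 → FL=S FR=S RL=W RR=S


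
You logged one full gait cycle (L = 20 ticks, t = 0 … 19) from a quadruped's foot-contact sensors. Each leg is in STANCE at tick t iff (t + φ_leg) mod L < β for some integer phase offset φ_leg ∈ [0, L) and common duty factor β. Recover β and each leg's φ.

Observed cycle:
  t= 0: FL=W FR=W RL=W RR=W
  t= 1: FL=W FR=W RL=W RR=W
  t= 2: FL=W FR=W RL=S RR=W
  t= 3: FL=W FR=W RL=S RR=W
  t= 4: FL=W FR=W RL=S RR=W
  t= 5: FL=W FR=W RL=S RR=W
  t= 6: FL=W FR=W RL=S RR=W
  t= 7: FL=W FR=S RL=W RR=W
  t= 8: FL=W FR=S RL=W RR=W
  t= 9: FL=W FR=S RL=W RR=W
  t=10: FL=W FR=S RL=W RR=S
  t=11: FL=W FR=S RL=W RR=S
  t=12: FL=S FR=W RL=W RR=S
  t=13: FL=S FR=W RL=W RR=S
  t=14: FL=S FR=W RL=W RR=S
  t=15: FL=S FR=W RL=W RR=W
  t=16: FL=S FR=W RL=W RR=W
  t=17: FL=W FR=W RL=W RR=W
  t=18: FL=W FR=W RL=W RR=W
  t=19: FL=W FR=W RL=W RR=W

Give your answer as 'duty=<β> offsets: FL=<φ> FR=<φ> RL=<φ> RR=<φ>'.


duty=5 offsets: FL=8 FR=13 RL=18 RR=10

duty β = stance ticks per leg = 5
FL: stance ticks = 5; W→S at t=12 → φ=8
FR: stance ticks = 5; W→S at t=7 → φ=13
RL: stance ticks = 5; W→S at t=2 → φ=18
RR: stance ticks = 5; W→S at t=10 → φ=10


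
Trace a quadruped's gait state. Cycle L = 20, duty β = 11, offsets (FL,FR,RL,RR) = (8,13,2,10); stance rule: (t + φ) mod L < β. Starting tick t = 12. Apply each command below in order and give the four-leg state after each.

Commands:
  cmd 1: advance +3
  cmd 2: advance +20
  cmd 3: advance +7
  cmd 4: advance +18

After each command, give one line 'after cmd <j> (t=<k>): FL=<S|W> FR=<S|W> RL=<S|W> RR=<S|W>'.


after cmd 1 (t=15): FL=S FR=S RL=W RR=S
after cmd 2 (t=35): FL=S FR=S RL=W RR=S
after cmd 3 (t=42): FL=S FR=W RL=S RR=W
after cmd 4 (t=60): FL=S FR=W RL=S RR=S

start t=12: FL=S FR=S RL=W RR=S
cmd 1: advance +3 → t=15, phase=(3,8,17,5) → FL=S FR=S RL=W RR=S
cmd 2: advance +20 → t=35, phase=(3,8,17,5) → FL=S FR=S RL=W RR=S
cmd 3: advance +7 → t=42, phase=(10,15,4,12) → FL=S FR=W RL=S RR=W
cmd 4: advance +18 → t=60, phase=(8,13,2,10) → FL=S FR=W RL=S RR=S


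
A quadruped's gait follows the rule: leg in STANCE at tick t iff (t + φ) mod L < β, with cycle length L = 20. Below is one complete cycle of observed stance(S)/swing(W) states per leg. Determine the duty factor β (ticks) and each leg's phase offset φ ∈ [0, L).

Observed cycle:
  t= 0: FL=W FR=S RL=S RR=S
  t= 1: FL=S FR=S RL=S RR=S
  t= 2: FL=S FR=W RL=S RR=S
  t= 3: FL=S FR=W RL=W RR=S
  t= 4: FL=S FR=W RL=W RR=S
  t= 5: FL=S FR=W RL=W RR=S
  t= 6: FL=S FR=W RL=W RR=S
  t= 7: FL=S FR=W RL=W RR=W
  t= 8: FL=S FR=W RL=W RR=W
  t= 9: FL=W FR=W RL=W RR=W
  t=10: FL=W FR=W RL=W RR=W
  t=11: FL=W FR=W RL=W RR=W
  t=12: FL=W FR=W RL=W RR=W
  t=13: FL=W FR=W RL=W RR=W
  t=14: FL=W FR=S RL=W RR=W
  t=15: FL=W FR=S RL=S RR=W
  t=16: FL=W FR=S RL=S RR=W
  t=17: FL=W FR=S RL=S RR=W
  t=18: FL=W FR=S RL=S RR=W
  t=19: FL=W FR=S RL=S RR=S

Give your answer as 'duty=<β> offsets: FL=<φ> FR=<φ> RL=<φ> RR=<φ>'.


duty β = stance ticks per leg = 8
FL: stance ticks = 8; W→S at t=1 → φ=19
FR: stance ticks = 8; W→S at t=14 → φ=6
RL: stance ticks = 8; W→S at t=15 → φ=5
RR: stance ticks = 8; W→S at t=19 → φ=1

duty=8 offsets: FL=19 FR=6 RL=5 RR=1


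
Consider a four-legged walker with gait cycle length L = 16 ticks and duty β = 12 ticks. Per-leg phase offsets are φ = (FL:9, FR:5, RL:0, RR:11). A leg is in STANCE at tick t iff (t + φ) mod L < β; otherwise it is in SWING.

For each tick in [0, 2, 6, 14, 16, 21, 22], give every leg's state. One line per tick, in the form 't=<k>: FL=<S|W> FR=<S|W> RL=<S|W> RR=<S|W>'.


t=0: phase=(9,5,0,11) vs β=12 → FL=S FR=S RL=S RR=S
t=2: phase=(11,7,2,13) vs β=12 → FL=S FR=S RL=S RR=W
t=6: phase=(15,11,6,1) vs β=12 → FL=W FR=S RL=S RR=S
t=14: phase=(7,3,14,9) vs β=12 → FL=S FR=S RL=W RR=S
t=16: phase=(9,5,0,11) vs β=12 → FL=S FR=S RL=S RR=S
t=21: phase=(14,10,5,0) vs β=12 → FL=W FR=S RL=S RR=S
t=22: phase=(15,11,6,1) vs β=12 → FL=W FR=S RL=S RR=S

t=0: FL=S FR=S RL=S RR=S
t=2: FL=S FR=S RL=S RR=W
t=6: FL=W FR=S RL=S RR=S
t=14: FL=S FR=S RL=W RR=S
t=16: FL=S FR=S RL=S RR=S
t=21: FL=W FR=S RL=S RR=S
t=22: FL=W FR=S RL=S RR=S


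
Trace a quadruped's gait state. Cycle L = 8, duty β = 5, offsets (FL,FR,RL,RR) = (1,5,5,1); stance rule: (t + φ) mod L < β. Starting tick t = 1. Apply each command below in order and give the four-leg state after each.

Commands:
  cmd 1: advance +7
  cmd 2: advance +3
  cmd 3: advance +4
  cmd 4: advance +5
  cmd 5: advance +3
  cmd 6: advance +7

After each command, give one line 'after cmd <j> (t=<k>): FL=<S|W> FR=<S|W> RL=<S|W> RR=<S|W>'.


start t=1: FL=S FR=W RL=W RR=S
cmd 1: advance +7 → t=8, phase=(1,5,5,1) → FL=S FR=W RL=W RR=S
cmd 2: advance +3 → t=11, phase=(4,0,0,4) → FL=S FR=S RL=S RR=S
cmd 3: advance +4 → t=15, phase=(0,4,4,0) → FL=S FR=S RL=S RR=S
cmd 4: advance +5 → t=20, phase=(5,1,1,5) → FL=W FR=S RL=S RR=W
cmd 5: advance +3 → t=23, phase=(0,4,4,0) → FL=S FR=S RL=S RR=S
cmd 6: advance +7 → t=30, phase=(7,3,3,7) → FL=W FR=S RL=S RR=W

after cmd 1 (t=8): FL=S FR=W RL=W RR=S
after cmd 2 (t=11): FL=S FR=S RL=S RR=S
after cmd 3 (t=15): FL=S FR=S RL=S RR=S
after cmd 4 (t=20): FL=W FR=S RL=S RR=W
after cmd 5 (t=23): FL=S FR=S RL=S RR=S
after cmd 6 (t=30): FL=W FR=S RL=S RR=W


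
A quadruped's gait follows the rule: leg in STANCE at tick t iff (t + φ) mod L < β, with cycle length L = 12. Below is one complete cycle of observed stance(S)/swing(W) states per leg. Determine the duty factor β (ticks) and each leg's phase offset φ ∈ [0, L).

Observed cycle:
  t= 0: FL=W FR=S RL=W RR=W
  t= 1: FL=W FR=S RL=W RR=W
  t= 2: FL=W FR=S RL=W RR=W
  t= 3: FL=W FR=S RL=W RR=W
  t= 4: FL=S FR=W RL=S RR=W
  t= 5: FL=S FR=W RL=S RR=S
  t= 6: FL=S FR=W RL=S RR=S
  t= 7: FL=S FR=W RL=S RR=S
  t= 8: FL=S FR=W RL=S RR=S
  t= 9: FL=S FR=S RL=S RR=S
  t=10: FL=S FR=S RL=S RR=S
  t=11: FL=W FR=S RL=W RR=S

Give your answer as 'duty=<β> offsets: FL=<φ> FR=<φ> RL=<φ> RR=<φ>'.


duty=7 offsets: FL=8 FR=3 RL=8 RR=7

duty β = stance ticks per leg = 7
FL: stance ticks = 7; W→S at t=4 → φ=8
FR: stance ticks = 7; W→S at t=9 → φ=3
RL: stance ticks = 7; W→S at t=4 → φ=8
RR: stance ticks = 7; W→S at t=5 → φ=7


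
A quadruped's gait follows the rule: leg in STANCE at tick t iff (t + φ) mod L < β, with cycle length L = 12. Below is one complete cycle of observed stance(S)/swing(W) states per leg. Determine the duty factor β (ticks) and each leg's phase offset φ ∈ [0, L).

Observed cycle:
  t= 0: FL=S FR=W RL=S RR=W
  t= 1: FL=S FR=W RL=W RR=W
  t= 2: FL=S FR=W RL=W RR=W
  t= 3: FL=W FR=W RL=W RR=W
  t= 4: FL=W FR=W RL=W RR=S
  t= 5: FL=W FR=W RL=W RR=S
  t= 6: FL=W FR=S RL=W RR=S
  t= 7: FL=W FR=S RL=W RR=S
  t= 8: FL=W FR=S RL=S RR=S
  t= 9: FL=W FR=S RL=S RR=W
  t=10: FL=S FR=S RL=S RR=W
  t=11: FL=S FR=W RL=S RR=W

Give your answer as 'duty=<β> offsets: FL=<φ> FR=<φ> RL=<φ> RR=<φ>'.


duty=5 offsets: FL=2 FR=6 RL=4 RR=8

duty β = stance ticks per leg = 5
FL: stance ticks = 5; W→S at t=10 → φ=2
FR: stance ticks = 5; W→S at t=6 → φ=6
RL: stance ticks = 5; W→S at t=8 → φ=4
RR: stance ticks = 5; W→S at t=4 → φ=8


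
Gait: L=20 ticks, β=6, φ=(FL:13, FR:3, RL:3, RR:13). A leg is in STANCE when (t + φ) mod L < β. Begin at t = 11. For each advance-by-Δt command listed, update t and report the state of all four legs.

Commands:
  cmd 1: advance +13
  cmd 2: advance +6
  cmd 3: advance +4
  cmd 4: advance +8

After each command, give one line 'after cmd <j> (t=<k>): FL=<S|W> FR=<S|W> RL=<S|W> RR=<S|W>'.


start t=11: FL=S FR=W RL=W RR=S
cmd 1: advance +13 → t=24, phase=(17,7,7,17) → FL=W FR=W RL=W RR=W
cmd 2: advance +6 → t=30, phase=(3,13,13,3) → FL=S FR=W RL=W RR=S
cmd 3: advance +4 → t=34, phase=(7,17,17,7) → FL=W FR=W RL=W RR=W
cmd 4: advance +8 → t=42, phase=(15,5,5,15) → FL=W FR=S RL=S RR=W

after cmd 1 (t=24): FL=W FR=W RL=W RR=W
after cmd 2 (t=30): FL=S FR=W RL=W RR=S
after cmd 3 (t=34): FL=W FR=W RL=W RR=W
after cmd 4 (t=42): FL=W FR=S RL=S RR=W


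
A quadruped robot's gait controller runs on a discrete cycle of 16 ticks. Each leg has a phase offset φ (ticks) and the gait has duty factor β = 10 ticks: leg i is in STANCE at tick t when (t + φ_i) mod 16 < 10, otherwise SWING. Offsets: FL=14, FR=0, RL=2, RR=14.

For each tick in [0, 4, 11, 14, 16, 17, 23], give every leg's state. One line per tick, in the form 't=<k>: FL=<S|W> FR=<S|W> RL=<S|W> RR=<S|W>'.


t=0: FL=W FR=S RL=S RR=W
t=4: FL=S FR=S RL=S RR=S
t=11: FL=S FR=W RL=W RR=S
t=14: FL=W FR=W RL=S RR=W
t=16: FL=W FR=S RL=S RR=W
t=17: FL=W FR=S RL=S RR=W
t=23: FL=S FR=S RL=S RR=S

t=0: phase=(14,0,2,14) vs β=10 → FL=W FR=S RL=S RR=W
t=4: phase=(2,4,6,2) vs β=10 → FL=S FR=S RL=S RR=S
t=11: phase=(9,11,13,9) vs β=10 → FL=S FR=W RL=W RR=S
t=14: phase=(12,14,0,12) vs β=10 → FL=W FR=W RL=S RR=W
t=16: phase=(14,0,2,14) vs β=10 → FL=W FR=S RL=S RR=W
t=17: phase=(15,1,3,15) vs β=10 → FL=W FR=S RL=S RR=W
t=23: phase=(5,7,9,5) vs β=10 → FL=S FR=S RL=S RR=S


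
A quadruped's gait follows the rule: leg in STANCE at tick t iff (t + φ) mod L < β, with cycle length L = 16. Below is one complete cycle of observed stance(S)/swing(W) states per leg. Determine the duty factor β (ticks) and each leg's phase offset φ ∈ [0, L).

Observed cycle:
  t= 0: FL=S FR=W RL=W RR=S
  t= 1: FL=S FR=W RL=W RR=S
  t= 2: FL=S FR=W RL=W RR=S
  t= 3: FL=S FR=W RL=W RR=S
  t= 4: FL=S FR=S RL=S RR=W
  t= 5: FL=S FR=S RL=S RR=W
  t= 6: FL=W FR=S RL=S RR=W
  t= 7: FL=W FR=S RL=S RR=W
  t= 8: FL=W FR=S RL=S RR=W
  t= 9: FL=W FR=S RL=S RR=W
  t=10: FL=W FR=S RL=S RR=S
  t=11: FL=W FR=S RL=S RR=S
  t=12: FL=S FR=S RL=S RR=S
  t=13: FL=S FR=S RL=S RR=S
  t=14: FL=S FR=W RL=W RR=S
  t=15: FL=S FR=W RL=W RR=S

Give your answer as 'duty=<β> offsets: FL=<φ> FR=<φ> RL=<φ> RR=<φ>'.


duty β = stance ticks per leg = 10
FL: stance ticks = 10; W→S at t=12 → φ=4
FR: stance ticks = 10; W→S at t=4 → φ=12
RL: stance ticks = 10; W→S at t=4 → φ=12
RR: stance ticks = 10; W→S at t=10 → φ=6

duty=10 offsets: FL=4 FR=12 RL=12 RR=6


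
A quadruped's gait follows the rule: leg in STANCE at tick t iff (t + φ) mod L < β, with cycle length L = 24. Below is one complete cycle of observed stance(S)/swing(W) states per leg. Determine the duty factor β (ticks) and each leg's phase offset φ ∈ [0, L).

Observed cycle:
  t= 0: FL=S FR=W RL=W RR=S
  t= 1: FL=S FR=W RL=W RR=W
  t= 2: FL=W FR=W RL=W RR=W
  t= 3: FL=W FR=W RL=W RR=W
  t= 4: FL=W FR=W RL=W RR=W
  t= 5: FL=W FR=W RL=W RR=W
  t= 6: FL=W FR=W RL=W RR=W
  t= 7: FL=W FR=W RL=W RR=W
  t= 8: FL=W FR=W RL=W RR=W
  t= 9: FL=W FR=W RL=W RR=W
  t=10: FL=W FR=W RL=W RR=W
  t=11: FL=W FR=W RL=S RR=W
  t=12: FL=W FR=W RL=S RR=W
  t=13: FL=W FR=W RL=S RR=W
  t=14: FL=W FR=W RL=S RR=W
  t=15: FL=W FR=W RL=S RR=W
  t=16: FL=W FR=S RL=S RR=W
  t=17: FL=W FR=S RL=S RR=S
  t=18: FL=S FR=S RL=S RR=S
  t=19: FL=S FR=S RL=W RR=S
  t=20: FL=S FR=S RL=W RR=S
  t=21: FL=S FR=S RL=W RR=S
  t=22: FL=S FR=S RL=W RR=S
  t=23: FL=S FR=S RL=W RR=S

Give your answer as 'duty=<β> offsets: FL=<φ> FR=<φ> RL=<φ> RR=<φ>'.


duty β = stance ticks per leg = 8
FL: stance ticks = 8; W→S at t=18 → φ=6
FR: stance ticks = 8; W→S at t=16 → φ=8
RL: stance ticks = 8; W→S at t=11 → φ=13
RR: stance ticks = 8; W→S at t=17 → φ=7

duty=8 offsets: FL=6 FR=8 RL=13 RR=7


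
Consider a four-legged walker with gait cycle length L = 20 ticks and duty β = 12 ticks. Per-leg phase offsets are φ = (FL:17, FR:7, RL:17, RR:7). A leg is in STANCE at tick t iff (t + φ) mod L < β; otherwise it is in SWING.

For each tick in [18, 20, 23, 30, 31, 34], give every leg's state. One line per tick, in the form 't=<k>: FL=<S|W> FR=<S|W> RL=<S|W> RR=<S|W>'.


t=18: FL=W FR=S RL=W RR=S
t=20: FL=W FR=S RL=W RR=S
t=23: FL=S FR=S RL=S RR=S
t=30: FL=S FR=W RL=S RR=W
t=31: FL=S FR=W RL=S RR=W
t=34: FL=S FR=S RL=S RR=S

t=18: phase=(15,5,15,5) vs β=12 → FL=W FR=S RL=W RR=S
t=20: phase=(17,7,17,7) vs β=12 → FL=W FR=S RL=W RR=S
t=23: phase=(0,10,0,10) vs β=12 → FL=S FR=S RL=S RR=S
t=30: phase=(7,17,7,17) vs β=12 → FL=S FR=W RL=S RR=W
t=31: phase=(8,18,8,18) vs β=12 → FL=S FR=W RL=S RR=W
t=34: phase=(11,1,11,1) vs β=12 → FL=S FR=S RL=S RR=S


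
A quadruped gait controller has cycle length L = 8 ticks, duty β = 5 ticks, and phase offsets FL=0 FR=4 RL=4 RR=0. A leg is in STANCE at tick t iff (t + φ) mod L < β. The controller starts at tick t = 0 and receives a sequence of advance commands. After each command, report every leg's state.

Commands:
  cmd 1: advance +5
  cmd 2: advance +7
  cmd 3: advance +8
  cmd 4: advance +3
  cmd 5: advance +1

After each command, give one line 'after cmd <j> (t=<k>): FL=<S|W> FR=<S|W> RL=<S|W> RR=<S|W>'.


after cmd 1 (t=5): FL=W FR=S RL=S RR=W
after cmd 2 (t=12): FL=S FR=S RL=S RR=S
after cmd 3 (t=20): FL=S FR=S RL=S RR=S
after cmd 4 (t=23): FL=W FR=S RL=S RR=W
after cmd 5 (t=24): FL=S FR=S RL=S RR=S

start t=0: FL=S FR=S RL=S RR=S
cmd 1: advance +5 → t=5, phase=(5,1,1,5) → FL=W FR=S RL=S RR=W
cmd 2: advance +7 → t=12, phase=(4,0,0,4) → FL=S FR=S RL=S RR=S
cmd 3: advance +8 → t=20, phase=(4,0,0,4) → FL=S FR=S RL=S RR=S
cmd 4: advance +3 → t=23, phase=(7,3,3,7) → FL=W FR=S RL=S RR=W
cmd 5: advance +1 → t=24, phase=(0,4,4,0) → FL=S FR=S RL=S RR=S


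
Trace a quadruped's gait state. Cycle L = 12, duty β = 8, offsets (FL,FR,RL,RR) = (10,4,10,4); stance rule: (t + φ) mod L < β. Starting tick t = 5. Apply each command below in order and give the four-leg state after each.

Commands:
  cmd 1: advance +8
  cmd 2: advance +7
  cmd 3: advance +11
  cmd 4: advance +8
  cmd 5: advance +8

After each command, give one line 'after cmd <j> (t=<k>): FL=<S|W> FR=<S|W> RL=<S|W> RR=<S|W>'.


after cmd 1 (t=13): FL=W FR=S RL=W RR=S
after cmd 2 (t=20): FL=S FR=S RL=S RR=S
after cmd 3 (t=31): FL=S FR=W RL=S RR=W
after cmd 4 (t=39): FL=S FR=S RL=S RR=S
after cmd 5 (t=47): FL=W FR=S RL=W RR=S

start t=5: FL=S FR=W RL=S RR=W
cmd 1: advance +8 → t=13, phase=(11,5,11,5) → FL=W FR=S RL=W RR=S
cmd 2: advance +7 → t=20, phase=(6,0,6,0) → FL=S FR=S RL=S RR=S
cmd 3: advance +11 → t=31, phase=(5,11,5,11) → FL=S FR=W RL=S RR=W
cmd 4: advance +8 → t=39, phase=(1,7,1,7) → FL=S FR=S RL=S RR=S
cmd 5: advance +8 → t=47, phase=(9,3,9,3) → FL=W FR=S RL=W RR=S


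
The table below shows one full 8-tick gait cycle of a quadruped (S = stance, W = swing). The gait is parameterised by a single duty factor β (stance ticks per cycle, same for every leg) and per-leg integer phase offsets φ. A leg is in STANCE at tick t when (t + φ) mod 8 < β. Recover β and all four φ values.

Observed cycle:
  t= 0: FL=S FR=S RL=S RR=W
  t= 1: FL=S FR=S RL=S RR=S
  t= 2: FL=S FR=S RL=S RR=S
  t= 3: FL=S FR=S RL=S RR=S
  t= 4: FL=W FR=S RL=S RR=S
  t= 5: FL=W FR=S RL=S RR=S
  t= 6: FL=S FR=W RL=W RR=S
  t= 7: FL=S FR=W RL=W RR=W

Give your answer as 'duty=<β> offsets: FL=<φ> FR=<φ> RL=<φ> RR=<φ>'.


duty β = stance ticks per leg = 6
FL: stance ticks = 6; W→S at t=6 → φ=2
FR: stance ticks = 6; W→S at t=0 → φ=0
RL: stance ticks = 6; W→S at t=0 → φ=0
RR: stance ticks = 6; W→S at t=1 → φ=7

duty=6 offsets: FL=2 FR=0 RL=0 RR=7


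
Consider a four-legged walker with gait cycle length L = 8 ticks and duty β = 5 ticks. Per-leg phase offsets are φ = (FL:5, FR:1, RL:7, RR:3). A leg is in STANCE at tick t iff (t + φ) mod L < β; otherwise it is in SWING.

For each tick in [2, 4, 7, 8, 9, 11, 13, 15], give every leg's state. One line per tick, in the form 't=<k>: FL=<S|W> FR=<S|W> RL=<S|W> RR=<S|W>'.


t=2: phase=(7,3,1,5) vs β=5 → FL=W FR=S RL=S RR=W
t=4: phase=(1,5,3,7) vs β=5 → FL=S FR=W RL=S RR=W
t=7: phase=(4,0,6,2) vs β=5 → FL=S FR=S RL=W RR=S
t=8: phase=(5,1,7,3) vs β=5 → FL=W FR=S RL=W RR=S
t=9: phase=(6,2,0,4) vs β=5 → FL=W FR=S RL=S RR=S
t=11: phase=(0,4,2,6) vs β=5 → FL=S FR=S RL=S RR=W
t=13: phase=(2,6,4,0) vs β=5 → FL=S FR=W RL=S RR=S
t=15: phase=(4,0,6,2) vs β=5 → FL=S FR=S RL=W RR=S

t=2: FL=W FR=S RL=S RR=W
t=4: FL=S FR=W RL=S RR=W
t=7: FL=S FR=S RL=W RR=S
t=8: FL=W FR=S RL=W RR=S
t=9: FL=W FR=S RL=S RR=S
t=11: FL=S FR=S RL=S RR=W
t=13: FL=S FR=W RL=S RR=S
t=15: FL=S FR=S RL=W RR=S


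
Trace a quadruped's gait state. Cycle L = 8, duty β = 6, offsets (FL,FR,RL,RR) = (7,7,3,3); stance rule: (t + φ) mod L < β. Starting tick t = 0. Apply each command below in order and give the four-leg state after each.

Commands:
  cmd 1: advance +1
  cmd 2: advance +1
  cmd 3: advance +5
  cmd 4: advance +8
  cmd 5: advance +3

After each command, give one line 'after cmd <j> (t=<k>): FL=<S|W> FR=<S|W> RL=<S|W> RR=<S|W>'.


after cmd 1 (t=1): FL=S FR=S RL=S RR=S
after cmd 2 (t=2): FL=S FR=S RL=S RR=S
after cmd 3 (t=7): FL=W FR=W RL=S RR=S
after cmd 4 (t=15): FL=W FR=W RL=S RR=S
after cmd 5 (t=18): FL=S FR=S RL=S RR=S

start t=0: FL=W FR=W RL=S RR=S
cmd 1: advance +1 → t=1, phase=(0,0,4,4) → FL=S FR=S RL=S RR=S
cmd 2: advance +1 → t=2, phase=(1,1,5,5) → FL=S FR=S RL=S RR=S
cmd 3: advance +5 → t=7, phase=(6,6,2,2) → FL=W FR=W RL=S RR=S
cmd 4: advance +8 → t=15, phase=(6,6,2,2) → FL=W FR=W RL=S RR=S
cmd 5: advance +3 → t=18, phase=(1,1,5,5) → FL=S FR=S RL=S RR=S


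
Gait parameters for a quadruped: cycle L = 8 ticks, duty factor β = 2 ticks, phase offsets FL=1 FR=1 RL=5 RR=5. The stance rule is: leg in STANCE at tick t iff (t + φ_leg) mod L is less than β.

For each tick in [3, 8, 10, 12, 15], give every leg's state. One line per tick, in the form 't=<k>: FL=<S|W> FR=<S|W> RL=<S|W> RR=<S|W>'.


t=3: phase=(4,4,0,0) vs β=2 → FL=W FR=W RL=S RR=S
t=8: phase=(1,1,5,5) vs β=2 → FL=S FR=S RL=W RR=W
t=10: phase=(3,3,7,7) vs β=2 → FL=W FR=W RL=W RR=W
t=12: phase=(5,5,1,1) vs β=2 → FL=W FR=W RL=S RR=S
t=15: phase=(0,0,4,4) vs β=2 → FL=S FR=S RL=W RR=W

t=3: FL=W FR=W RL=S RR=S
t=8: FL=S FR=S RL=W RR=W
t=10: FL=W FR=W RL=W RR=W
t=12: FL=W FR=W RL=S RR=S
t=15: FL=S FR=S RL=W RR=W


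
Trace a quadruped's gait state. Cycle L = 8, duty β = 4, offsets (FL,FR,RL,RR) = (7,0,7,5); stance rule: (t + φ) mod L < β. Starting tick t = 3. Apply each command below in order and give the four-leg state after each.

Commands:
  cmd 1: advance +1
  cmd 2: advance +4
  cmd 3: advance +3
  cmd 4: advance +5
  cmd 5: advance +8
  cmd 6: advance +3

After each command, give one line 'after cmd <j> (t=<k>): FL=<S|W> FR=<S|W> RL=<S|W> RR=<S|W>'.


after cmd 1 (t=4): FL=S FR=W RL=S RR=S
after cmd 2 (t=8): FL=W FR=S RL=W RR=W
after cmd 3 (t=11): FL=S FR=S RL=S RR=S
after cmd 4 (t=16): FL=W FR=S RL=W RR=W
after cmd 5 (t=24): FL=W FR=S RL=W RR=W
after cmd 6 (t=27): FL=S FR=S RL=S RR=S

start t=3: FL=S FR=S RL=S RR=S
cmd 1: advance +1 → t=4, phase=(3,4,3,1) → FL=S FR=W RL=S RR=S
cmd 2: advance +4 → t=8, phase=(7,0,7,5) → FL=W FR=S RL=W RR=W
cmd 3: advance +3 → t=11, phase=(2,3,2,0) → FL=S FR=S RL=S RR=S
cmd 4: advance +5 → t=16, phase=(7,0,7,5) → FL=W FR=S RL=W RR=W
cmd 5: advance +8 → t=24, phase=(7,0,7,5) → FL=W FR=S RL=W RR=W
cmd 6: advance +3 → t=27, phase=(2,3,2,0) → FL=S FR=S RL=S RR=S


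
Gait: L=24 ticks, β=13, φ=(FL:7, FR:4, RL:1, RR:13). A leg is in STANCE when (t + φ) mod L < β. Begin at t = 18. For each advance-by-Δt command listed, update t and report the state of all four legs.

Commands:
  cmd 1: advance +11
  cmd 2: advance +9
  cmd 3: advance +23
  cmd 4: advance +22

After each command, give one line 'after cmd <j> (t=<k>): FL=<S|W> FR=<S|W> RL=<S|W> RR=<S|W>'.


start t=18: FL=S FR=W RL=W RR=S
cmd 1: advance +11 → t=29, phase=(12,9,6,18) → FL=S FR=S RL=S RR=W
cmd 2: advance +9 → t=38, phase=(21,18,15,3) → FL=W FR=W RL=W RR=S
cmd 3: advance +23 → t=61, phase=(20,17,14,2) → FL=W FR=W RL=W RR=S
cmd 4: advance +22 → t=83, phase=(18,15,12,0) → FL=W FR=W RL=S RR=S

after cmd 1 (t=29): FL=S FR=S RL=S RR=W
after cmd 2 (t=38): FL=W FR=W RL=W RR=S
after cmd 3 (t=61): FL=W FR=W RL=W RR=S
after cmd 4 (t=83): FL=W FR=W RL=S RR=S


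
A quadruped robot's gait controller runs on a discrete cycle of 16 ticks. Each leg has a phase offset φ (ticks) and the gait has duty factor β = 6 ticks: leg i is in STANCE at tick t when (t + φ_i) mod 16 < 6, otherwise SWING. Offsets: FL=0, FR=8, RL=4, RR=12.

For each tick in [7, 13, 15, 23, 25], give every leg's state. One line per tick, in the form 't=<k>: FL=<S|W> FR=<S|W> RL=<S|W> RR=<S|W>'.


t=7: phase=(7,15,11,3) vs β=6 → FL=W FR=W RL=W RR=S
t=13: phase=(13,5,1,9) vs β=6 → FL=W FR=S RL=S RR=W
t=15: phase=(15,7,3,11) vs β=6 → FL=W FR=W RL=S RR=W
t=23: phase=(7,15,11,3) vs β=6 → FL=W FR=W RL=W RR=S
t=25: phase=(9,1,13,5) vs β=6 → FL=W FR=S RL=W RR=S

t=7: FL=W FR=W RL=W RR=S
t=13: FL=W FR=S RL=S RR=W
t=15: FL=W FR=W RL=S RR=W
t=23: FL=W FR=W RL=W RR=S
t=25: FL=W FR=S RL=W RR=S


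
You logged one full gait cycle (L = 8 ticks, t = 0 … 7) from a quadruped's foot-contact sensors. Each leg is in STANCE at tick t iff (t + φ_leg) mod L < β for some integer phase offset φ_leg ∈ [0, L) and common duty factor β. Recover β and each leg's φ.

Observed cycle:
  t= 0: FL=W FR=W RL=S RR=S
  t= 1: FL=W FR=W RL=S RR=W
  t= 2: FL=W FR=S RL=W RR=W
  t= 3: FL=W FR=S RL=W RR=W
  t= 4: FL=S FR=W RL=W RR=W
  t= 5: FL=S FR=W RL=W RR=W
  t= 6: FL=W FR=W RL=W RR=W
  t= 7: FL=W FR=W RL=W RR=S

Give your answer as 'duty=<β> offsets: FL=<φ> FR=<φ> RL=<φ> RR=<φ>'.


duty β = stance ticks per leg = 2
FL: stance ticks = 2; W→S at t=4 → φ=4
FR: stance ticks = 2; W→S at t=2 → φ=6
RL: stance ticks = 2; W→S at t=0 → φ=0
RR: stance ticks = 2; W→S at t=7 → φ=1

duty=2 offsets: FL=4 FR=6 RL=0 RR=1


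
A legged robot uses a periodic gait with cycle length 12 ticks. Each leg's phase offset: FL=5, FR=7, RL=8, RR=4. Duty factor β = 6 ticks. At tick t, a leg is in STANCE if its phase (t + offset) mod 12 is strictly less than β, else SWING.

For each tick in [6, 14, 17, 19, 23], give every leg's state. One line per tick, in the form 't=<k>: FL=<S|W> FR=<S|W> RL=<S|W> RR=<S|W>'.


t=6: FL=W FR=S RL=S RR=W
t=14: FL=W FR=W RL=W RR=W
t=17: FL=W FR=S RL=S RR=W
t=19: FL=S FR=S RL=S RR=W
t=23: FL=S FR=W RL=W RR=S

t=6: phase=(11,1,2,10) vs β=6 → FL=W FR=S RL=S RR=W
t=14: phase=(7,9,10,6) vs β=6 → FL=W FR=W RL=W RR=W
t=17: phase=(10,0,1,9) vs β=6 → FL=W FR=S RL=S RR=W
t=19: phase=(0,2,3,11) vs β=6 → FL=S FR=S RL=S RR=W
t=23: phase=(4,6,7,3) vs β=6 → FL=S FR=W RL=W RR=S


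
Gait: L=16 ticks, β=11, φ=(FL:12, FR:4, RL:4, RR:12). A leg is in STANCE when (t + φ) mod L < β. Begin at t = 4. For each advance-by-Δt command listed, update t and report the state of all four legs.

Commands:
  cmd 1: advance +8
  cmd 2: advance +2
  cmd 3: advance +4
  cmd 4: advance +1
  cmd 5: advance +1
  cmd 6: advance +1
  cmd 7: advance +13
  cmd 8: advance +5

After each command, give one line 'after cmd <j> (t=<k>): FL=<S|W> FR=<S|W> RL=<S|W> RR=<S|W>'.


after cmd 1 (t=12): FL=S FR=S RL=S RR=S
after cmd 2 (t=14): FL=S FR=S RL=S RR=S
after cmd 3 (t=18): FL=W FR=S RL=S RR=W
after cmd 4 (t=19): FL=W FR=S RL=S RR=W
after cmd 5 (t=20): FL=S FR=S RL=S RR=S
after cmd 6 (t=21): FL=S FR=S RL=S RR=S
after cmd 7 (t=34): FL=W FR=S RL=S RR=W
after cmd 8 (t=39): FL=S FR=W RL=W RR=S

start t=4: FL=S FR=S RL=S RR=S
cmd 1: advance +8 → t=12, phase=(8,0,0,8) → FL=S FR=S RL=S RR=S
cmd 2: advance +2 → t=14, phase=(10,2,2,10) → FL=S FR=S RL=S RR=S
cmd 3: advance +4 → t=18, phase=(14,6,6,14) → FL=W FR=S RL=S RR=W
cmd 4: advance +1 → t=19, phase=(15,7,7,15) → FL=W FR=S RL=S RR=W
cmd 5: advance +1 → t=20, phase=(0,8,8,0) → FL=S FR=S RL=S RR=S
cmd 6: advance +1 → t=21, phase=(1,9,9,1) → FL=S FR=S RL=S RR=S
cmd 7: advance +13 → t=34, phase=(14,6,6,14) → FL=W FR=S RL=S RR=W
cmd 8: advance +5 → t=39, phase=(3,11,11,3) → FL=S FR=W RL=W RR=S
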